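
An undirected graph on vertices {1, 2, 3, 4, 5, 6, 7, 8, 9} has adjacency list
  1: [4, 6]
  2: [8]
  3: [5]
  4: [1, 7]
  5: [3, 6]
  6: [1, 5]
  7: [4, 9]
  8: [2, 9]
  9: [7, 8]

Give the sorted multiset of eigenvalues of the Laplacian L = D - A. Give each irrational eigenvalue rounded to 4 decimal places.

Each diagonal entry of L is the vertex degree and each off-diagonal entry is -1 where an edge is present, 0 otherwise; in the order [1, 2, 3, 4, 5, 6, 7, 8, 9] the diagonal is [2, 1, 1, 2, 2, 2, 2, 2, 2]. The multiplicity of 0 as a Laplacian eigenvalue equals the number of connected components. The single zero eigenvalue shows the graph is connected. The largest eigenvalue, 3.8794, is at most the vertex count 9.

[0, 0.1206, 0.4679, 1, 1.6527, 2.3473, 3, 3.5321, 3.8794]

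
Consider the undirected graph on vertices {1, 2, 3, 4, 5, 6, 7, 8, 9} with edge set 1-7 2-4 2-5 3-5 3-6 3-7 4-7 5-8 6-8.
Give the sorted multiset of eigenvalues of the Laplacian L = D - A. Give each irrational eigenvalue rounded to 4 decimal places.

Each diagonal entry of L is the vertex degree and each off-diagonal entry is -1 where an edge is present, 0 otherwise; in the order [1, 2, 3, 4, 5, 6, 7, 8, 9] the diagonal is [1, 2, 3, 2, 3, 2, 3, 2, 0]. Since every row of L sums to 0, the all-ones vector is in the kernel and 0 is an eigenvalue. The 2 zero eigenvalues correspond to the 2 connected components. The eigenvalues sum to 18, which equals trace(L) = 2|E|. There are 2 zeros in the spectrum, matching the 2 components.

[0, 0, 0.5509, 0.9357, 2, 2.4620, 2.8479, 4.2164, 4.9871]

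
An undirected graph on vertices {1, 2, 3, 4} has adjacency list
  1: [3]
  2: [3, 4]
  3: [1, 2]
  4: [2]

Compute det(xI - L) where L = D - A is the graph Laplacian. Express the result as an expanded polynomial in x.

x^4 - 6x^3 + 10x^2 - 4x

With the vertex order [1, 2, 3, 4], the degrees are [1, 2, 2, 1], giving D = diag(1, 2, 2, 1) and L = D - A. L has integer entries, so p(x) = det(xI - L) has integer coefficients. Expanding the determinant yields x^4 - 6x^3 + 10x^2 - 4x. The coefficient of x^3 equals -trace(L) = -6, matching the sum of degrees. The eigenvalues sum to 6, which equals trace(L) = 2|E|.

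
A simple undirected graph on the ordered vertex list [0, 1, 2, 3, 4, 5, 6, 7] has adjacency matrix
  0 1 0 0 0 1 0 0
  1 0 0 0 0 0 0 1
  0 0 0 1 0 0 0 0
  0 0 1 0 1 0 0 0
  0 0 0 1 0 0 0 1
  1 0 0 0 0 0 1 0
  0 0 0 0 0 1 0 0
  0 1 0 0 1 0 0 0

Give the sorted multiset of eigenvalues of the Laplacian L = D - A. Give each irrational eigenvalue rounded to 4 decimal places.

[0, 0.1522, 0.5858, 1.2346, 2, 2.7654, 3.4142, 3.8478]

With the vertex order [0, 1, 2, 3, 4, 5, 6, 7], the degrees are [2, 2, 1, 2, 2, 2, 1, 2], giving D = diag(2, 2, 1, 2, 2, 2, 1, 2) and L = D - A. The multiplicity of 0 as a Laplacian eigenvalue equals the number of connected components. The largest eigenvalue, 3.8478, is at most the vertex count 8.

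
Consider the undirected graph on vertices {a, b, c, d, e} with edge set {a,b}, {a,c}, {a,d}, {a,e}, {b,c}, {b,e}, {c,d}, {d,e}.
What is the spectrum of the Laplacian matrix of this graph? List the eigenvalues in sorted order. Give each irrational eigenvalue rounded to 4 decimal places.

Reading degrees in the order [a, b, c, d, e] gives [4, 3, 3, 3, 3]; set D = diag(4, 3, 3, 3, 3) and form L = D - A. Diagonalising L (or applying a numerical eigensolver to the 5x5 matrix) gives the spectrum above. There is one zero in the spectrum, matching the 1 component. The eigenvalues sum to 16, which equals trace(L) = 2|E|.

[0, 3, 3, 5, 5]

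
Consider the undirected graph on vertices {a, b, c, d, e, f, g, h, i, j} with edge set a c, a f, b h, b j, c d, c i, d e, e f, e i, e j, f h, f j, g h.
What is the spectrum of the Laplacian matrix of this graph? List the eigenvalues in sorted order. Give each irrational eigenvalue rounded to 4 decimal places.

With the vertex order [a, b, c, d, e, f, g, h, i, j], the degrees are [2, 2, 3, 2, 4, 4, 1, 3, 2, 3], giving D = diag(2, 2, 3, 2, 4, 4, 1, 3, 2, 3) and L = D - A. Diagonalising L (or applying a numerical eigensolver to the 10x10 matrix) gives the spectrum above. The single zero eigenvalue shows the graph is connected.

[0, 0.4467, 1.1140, 1.6083, 2, 2.4412, 3.3087, 4.1429, 5.2683, 5.6699]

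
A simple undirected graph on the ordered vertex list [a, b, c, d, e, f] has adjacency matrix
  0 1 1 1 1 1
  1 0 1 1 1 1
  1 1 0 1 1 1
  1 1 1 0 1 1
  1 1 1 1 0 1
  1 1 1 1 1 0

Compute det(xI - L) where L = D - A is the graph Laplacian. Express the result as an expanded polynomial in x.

x^6 - 30x^5 + 360x^4 - 2160x^3 + 6480x^2 - 7776x

With the vertex order [a, b, c, d, e, f], the degrees are [5, 5, 5, 5, 5, 5], giving D = diag(5, 5, 5, 5, 5, 5) and L = D - A. L has integer entries, so p(x) = det(xI - L) has integer coefficients. Expanding the determinant yields x^6 - 30x^5 + 360x^4 - 2160x^3 + 6480x^2 - 7776x. The coefficient of x^5 equals -trace(L) = -30, matching the sum of degrees. The eigenvalues sum to 30, which equals trace(L) = 2|E|. By the matrix-tree theorem the graph has (1/6) * product of the nonzero eigenvalues = 1296 spanning trees.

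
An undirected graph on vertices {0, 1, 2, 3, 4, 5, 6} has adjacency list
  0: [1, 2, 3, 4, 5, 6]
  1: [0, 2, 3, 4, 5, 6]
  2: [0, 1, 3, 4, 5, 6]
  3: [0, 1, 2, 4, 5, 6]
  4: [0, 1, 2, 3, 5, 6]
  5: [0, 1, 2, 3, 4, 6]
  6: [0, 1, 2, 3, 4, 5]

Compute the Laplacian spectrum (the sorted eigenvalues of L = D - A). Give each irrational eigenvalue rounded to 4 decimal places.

[0, 7, 7, 7, 7, 7, 7]

Reading degrees in the order [0, 1, 2, 3, 4, 5, 6] gives [6, 6, 6, 6, 6, 6, 6]; set D = diag(6, 6, 6, 6, 6, 6, 6) and form L = D - A. The multiplicity of 0 as a Laplacian eigenvalue equals the number of connected components. The single zero eigenvalue shows the graph is connected. By the matrix-tree theorem the graph has (1/7) * product of the nonzero eigenvalues = 16807 spanning trees.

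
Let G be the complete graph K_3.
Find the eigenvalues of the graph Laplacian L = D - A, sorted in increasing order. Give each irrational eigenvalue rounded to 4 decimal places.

The graph has 3 vertices and degree multiset [2, 2, 2]; D is the diagonal matrix of degrees and L = D - A. Diagonalising L (or applying a numerical eigensolver to the 3x3 matrix) gives the spectrum above. The eigenvalues sum to 6, which equals trace(L) = 2|E|.

[0, 3, 3]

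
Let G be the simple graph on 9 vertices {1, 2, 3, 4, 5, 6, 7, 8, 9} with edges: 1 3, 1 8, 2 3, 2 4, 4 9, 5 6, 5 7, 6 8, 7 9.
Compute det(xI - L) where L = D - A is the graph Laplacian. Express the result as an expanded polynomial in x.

With the vertex order [1, 2, 3, 4, 5, 6, 7, 8, 9], the degrees are [2, 2, 2, 2, 2, 2, 2, 2, 2], giving D = diag(2, 2, 2, 2, 2, 2, 2, 2, 2) and L = D - A. L has integer entries, so p(x) = det(xI - L) has integer coefficients. Expanding the determinant yields x^9 - 18x^8 + 135x^7 - 546x^6 + 1287x^5 - 1782x^4 + 1386x^3 - 540x^2 + 81x. The coefficient of x^8 equals -trace(L) = -18, matching the sum of degrees.

x^9 - 18x^8 + 135x^7 - 546x^6 + 1287x^5 - 1782x^4 + 1386x^3 - 540x^2 + 81x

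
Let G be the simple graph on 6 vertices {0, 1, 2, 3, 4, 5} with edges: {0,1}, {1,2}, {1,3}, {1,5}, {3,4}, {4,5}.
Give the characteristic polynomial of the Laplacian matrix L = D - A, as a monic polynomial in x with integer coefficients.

x^6 - 12x^5 + 51x^4 - 96x^3 + 80x^2 - 24x

With the vertex order [0, 1, 2, 3, 4, 5], the degrees are [1, 4, 1, 2, 2, 2], giving D = diag(1, 4, 1, 2, 2, 2) and L = D - A. Computing det(xI - L) by cofactor expansion (or equivalently via sum-over-permutations) gives x^6 - 12x^5 + 51x^4 - 96x^3 + 80x^2 - 24x. The coefficient of x^5 equals -trace(L) = -12, matching the sum of degrees.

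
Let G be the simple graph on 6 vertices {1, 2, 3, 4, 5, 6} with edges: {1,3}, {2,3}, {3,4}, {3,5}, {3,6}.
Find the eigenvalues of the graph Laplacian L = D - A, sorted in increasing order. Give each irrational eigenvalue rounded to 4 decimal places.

With the vertex order [1, 2, 3, 4, 5, 6], the degrees are [1, 1, 5, 1, 1, 1], giving D = diag(1, 1, 5, 1, 1, 1) and L = D - A. L is symmetric positive semidefinite, so every eigenvalue is real and nonnegative. By the matrix-tree theorem the graph has (1/6) * product of the nonzero eigenvalues = 1 spanning tree.

[0, 1, 1, 1, 1, 6]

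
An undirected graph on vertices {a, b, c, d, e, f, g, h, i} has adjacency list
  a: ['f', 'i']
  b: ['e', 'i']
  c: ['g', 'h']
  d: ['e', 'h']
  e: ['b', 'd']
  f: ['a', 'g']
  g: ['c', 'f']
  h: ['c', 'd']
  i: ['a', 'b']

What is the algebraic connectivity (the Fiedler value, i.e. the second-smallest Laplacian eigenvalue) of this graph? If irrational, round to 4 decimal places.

Each diagonal entry of L is the vertex degree and each off-diagonal entry is -1 where an edge is present, 0 otherwise; in the order [a, b, c, d, e, f, g, h, i] the diagonal is [2, 2, 2, 2, 2, 2, 2, 2, 2]. The smallest Laplacian eigenvalue is always 0. The next one, lambda_2 = 0.4679, measures how hard the graph is to disconnect: larger values mean better connectivity. By the matrix-tree theorem the graph has (1/9) * product of the nonzero eigenvalues = 9 spanning trees. The largest eigenvalue, 3.8794, is at most the vertex count 9.

0.4679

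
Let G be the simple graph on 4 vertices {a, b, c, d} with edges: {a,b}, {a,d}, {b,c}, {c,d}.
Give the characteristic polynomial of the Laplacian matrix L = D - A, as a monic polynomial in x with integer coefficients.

With the vertex order [a, b, c, d], the degrees are [2, 2, 2, 2], giving D = diag(2, 2, 2, 2) and L = D - A. The eigenvalues of L are [0, 2, 2, 4]; the characteristic polynomial is the product of (x - lambda_i), which multiplies out to x^4 - 8x^3 + 20x^2 - 16x. The coefficient of x^3 equals -trace(L) = -8, matching the sum of degrees. By the matrix-tree theorem the graph has (1/4) * product of the nonzero eigenvalues = 4 spanning trees. There is one zero in the spectrum, matching the 1 component.

x^4 - 8x^3 + 20x^2 - 16x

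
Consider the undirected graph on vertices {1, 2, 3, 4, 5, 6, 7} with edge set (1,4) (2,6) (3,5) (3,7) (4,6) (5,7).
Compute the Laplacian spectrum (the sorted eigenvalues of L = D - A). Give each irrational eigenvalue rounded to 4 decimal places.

Reading degrees in the order [1, 2, 3, 4, 5, 6, 7] gives [1, 1, 2, 2, 2, 2, 2]; set D = diag(1, 1, 2, 2, 2, 2, 2) and form L = D - A. The multiplicity of 0 as a Laplacian eigenvalue equals the number of connected components. The 2 zero eigenvalues correspond to the 2 connected components. There are 2 zeros in the spectrum, matching the 2 components.

[0, 0, 0.5858, 2, 3, 3, 3.4142]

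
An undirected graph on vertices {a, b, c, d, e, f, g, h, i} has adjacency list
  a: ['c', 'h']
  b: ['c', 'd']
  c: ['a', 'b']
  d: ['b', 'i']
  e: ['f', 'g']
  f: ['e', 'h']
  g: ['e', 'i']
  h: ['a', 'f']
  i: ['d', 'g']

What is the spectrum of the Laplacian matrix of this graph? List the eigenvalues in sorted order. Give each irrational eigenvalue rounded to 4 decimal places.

[0, 0.4679, 0.4679, 1.6527, 1.6527, 3, 3, 3.8794, 3.8794]

Reading degrees in the order [a, b, c, d, e, f, g, h, i] gives [2, 2, 2, 2, 2, 2, 2, 2, 2]; set D = diag(2, 2, 2, 2, 2, 2, 2, 2, 2) and form L = D - A. The multiplicity of 0 as a Laplacian eigenvalue equals the number of connected components. The single zero eigenvalue shows the graph is connected. There is one zero in the spectrum, matching the 1 component. By the matrix-tree theorem the graph has (1/9) * product of the nonzero eigenvalues = 9 spanning trees.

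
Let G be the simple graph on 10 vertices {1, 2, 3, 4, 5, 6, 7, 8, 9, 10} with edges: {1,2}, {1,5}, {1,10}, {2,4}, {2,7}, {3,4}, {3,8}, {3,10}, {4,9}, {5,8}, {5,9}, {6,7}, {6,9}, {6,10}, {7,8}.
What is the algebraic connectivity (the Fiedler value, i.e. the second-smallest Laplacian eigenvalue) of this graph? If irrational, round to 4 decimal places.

2

Each diagonal entry of L is the vertex degree and each off-diagonal entry is -1 where an edge is present, 0 otherwise; in the order [1, 2, 3, 4, 5, 6, 7, 8, 9, 10] the diagonal is [3, 3, 3, 3, 3, 3, 3, 3, 3, 3]. The smallest Laplacian eigenvalue is always 0. The next one, lambda_2 = 2, measures how hard the graph is to disconnect: larger values mean better connectivity.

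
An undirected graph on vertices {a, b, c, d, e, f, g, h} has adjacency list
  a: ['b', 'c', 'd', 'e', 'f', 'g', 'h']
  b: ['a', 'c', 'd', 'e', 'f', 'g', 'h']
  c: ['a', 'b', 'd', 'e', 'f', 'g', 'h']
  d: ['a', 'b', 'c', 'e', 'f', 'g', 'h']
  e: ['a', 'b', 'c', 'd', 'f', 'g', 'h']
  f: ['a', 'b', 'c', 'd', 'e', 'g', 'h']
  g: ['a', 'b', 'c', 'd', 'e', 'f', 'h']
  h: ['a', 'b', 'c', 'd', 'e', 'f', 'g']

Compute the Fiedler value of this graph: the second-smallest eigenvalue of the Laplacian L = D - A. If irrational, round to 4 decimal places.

8

Each diagonal entry of L is the vertex degree and each off-diagonal entry is -1 where an edge is present, 0 otherwise; in the order [a, b, c, d, e, f, g, h] the diagonal is [7, 7, 7, 7, 7, 7, 7, 7]. The smallest Laplacian eigenvalue is always 0. The next one, lambda_2 = 8, measures how hard the graph is to disconnect: larger values mean better connectivity. By the matrix-tree theorem the graph has (1/8) * product of the nonzero eigenvalues = 262144 spanning trees.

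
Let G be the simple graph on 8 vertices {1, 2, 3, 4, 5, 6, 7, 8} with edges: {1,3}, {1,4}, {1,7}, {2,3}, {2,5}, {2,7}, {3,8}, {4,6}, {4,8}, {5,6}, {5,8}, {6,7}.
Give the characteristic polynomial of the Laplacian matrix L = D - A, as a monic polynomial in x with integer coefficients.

x^8 - 24x^7 + 240x^6 - 1296x^5 + 4080x^4 - 7488x^3 + 7424x^2 - 3072x

With the vertex order [1, 2, 3, 4, 5, 6, 7, 8], the degrees are [3, 3, 3, 3, 3, 3, 3, 3], giving D = diag(3, 3, 3, 3, 3, 3, 3, 3) and L = D - A. The eigenvalues of L are [0, 2, 2, 2, 4, 4, 4, 6]; the characteristic polynomial is the product of (x - lambda_i), which multiplies out to x^8 - 24x^7 + 240x^6 - 1296x^5 + 4080x^4 - 7488x^3 + 7424x^2 - 3072x. Since p(0) = det(-L) = 0, x divides p(x). The eigenvalues sum to 24, which equals trace(L) = 2|E|. There is one zero in the spectrum, matching the 1 component.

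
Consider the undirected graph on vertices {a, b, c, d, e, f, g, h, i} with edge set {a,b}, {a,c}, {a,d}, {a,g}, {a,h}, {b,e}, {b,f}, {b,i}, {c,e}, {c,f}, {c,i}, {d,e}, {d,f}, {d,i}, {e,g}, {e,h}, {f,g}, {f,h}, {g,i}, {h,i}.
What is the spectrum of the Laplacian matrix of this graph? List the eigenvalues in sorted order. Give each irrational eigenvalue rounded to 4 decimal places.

With the vertex order [a, b, c, d, e, f, g, h, i], the degrees are [5, 4, 4, 4, 5, 5, 4, 4, 5], giving D = diag(5, 4, 4, 4, 5, 5, 4, 4, 5) and L = D - A. The multiplicity of 0 as a Laplacian eigenvalue equals the number of connected components. The eigenvalues sum to 40, which equals trace(L) = 2|E|. There is one zero in the spectrum, matching the 1 component.

[0, 4, 4, 4, 4, 5, 5, 5, 9]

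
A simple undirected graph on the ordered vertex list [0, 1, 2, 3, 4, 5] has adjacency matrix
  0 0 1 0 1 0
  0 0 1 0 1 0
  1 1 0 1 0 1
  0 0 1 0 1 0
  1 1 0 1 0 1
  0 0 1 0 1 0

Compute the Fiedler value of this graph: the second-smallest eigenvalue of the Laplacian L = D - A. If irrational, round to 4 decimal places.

2

Reading degrees in the order [0, 1, 2, 3, 4, 5] gives [2, 2, 4, 2, 4, 2]; set D = diag(2, 2, 4, 2, 4, 2) and form L = D - A. Computing the eigenvalues of L and sorting gives [0, 2, 2, 2, 4, 6]. The Fiedler value lambda_2 = 2 is strictly positive, so the graph is connected. By the matrix-tree theorem the graph has (1/6) * product of the nonzero eigenvalues = 32 spanning trees.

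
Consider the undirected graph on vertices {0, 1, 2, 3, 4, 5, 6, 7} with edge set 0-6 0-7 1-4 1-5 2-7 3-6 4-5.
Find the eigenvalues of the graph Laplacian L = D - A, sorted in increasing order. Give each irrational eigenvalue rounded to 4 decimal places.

[0, 0, 0.3820, 1.3820, 2.6180, 3, 3, 3.6180]

With the vertex order [0, 1, 2, 3, 4, 5, 6, 7], the degrees are [2, 2, 1, 1, 2, 2, 2, 2], giving D = diag(2, 2, 1, 1, 2, 2, 2, 2) and L = D - A. The multiplicity of 0 as a Laplacian eigenvalue equals the number of connected components. The 2 zero eigenvalues correspond to the 2 connected components. The eigenvalues sum to 14, which equals trace(L) = 2|E|. The largest eigenvalue, 3.6180, is at most the vertex count 8.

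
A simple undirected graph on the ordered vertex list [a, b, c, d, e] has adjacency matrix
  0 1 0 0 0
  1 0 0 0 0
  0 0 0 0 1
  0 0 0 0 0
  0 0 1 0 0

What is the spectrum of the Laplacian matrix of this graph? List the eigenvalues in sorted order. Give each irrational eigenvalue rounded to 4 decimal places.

Each diagonal entry of L is the vertex degree and each off-diagonal entry is -1 where an edge is present, 0 otherwise; in the order [a, b, c, d, e] the diagonal is [1, 1, 1, 0, 1]. Diagonalising L (or applying a numerical eigensolver to the 5x5 matrix) gives the spectrum above. The 3 zero eigenvalues correspond to the 3 connected components. The largest eigenvalue, 2, is at most the vertex count 5.

[0, 0, 0, 2, 2]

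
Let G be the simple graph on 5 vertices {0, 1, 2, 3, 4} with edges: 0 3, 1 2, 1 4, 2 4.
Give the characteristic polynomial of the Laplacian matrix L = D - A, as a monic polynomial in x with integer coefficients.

x^5 - 8x^4 + 21x^3 - 18x^2

Reading degrees in the order [0, 1, 2, 3, 4] gives [1, 2, 2, 1, 2]; set D = diag(1, 2, 2, 1, 2) and form L = D - A. The eigenvalues of L are [0, 0, 2, 3, 3]; the characteristic polynomial is the product of (x - lambda_i), which multiplies out to x^5 - 8x^4 + 21x^3 - 18x^2. Since p(0) = det(-L) = 0, x divides p(x).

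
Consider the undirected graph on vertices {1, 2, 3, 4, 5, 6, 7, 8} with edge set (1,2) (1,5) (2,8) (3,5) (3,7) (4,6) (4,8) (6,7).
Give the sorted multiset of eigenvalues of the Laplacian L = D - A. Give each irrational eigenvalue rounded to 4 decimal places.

With the vertex order [1, 2, 3, 4, 5, 6, 7, 8], the degrees are [2, 2, 2, 2, 2, 2, 2, 2], giving D = diag(2, 2, 2, 2, 2, 2, 2, 2) and L = D - A. The multiplicity of 0 as a Laplacian eigenvalue equals the number of connected components.

[0, 0.5858, 0.5858, 2, 2, 3.4142, 3.4142, 4]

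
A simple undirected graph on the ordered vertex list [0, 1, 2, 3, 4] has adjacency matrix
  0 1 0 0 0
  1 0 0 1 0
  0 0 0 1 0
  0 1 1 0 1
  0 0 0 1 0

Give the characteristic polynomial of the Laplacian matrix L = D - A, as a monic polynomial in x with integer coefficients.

x^5 - 8x^4 + 20x^3 - 18x^2 + 5x

Reading degrees in the order [0, 1, 2, 3, 4] gives [1, 2, 1, 3, 1]; set D = diag(1, 2, 1, 3, 1) and form L = D - A. L has integer entries, so p(x) = det(xI - L) has integer coefficients. Expanding the determinant yields x^5 - 8x^4 + 20x^3 - 18x^2 + 5x. The constant term is 0 because L is singular (the all-ones vector lies in its kernel).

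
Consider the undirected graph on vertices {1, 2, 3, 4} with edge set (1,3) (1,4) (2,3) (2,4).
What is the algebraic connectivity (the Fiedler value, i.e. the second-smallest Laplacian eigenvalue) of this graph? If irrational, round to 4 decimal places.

2

Reading degrees in the order [1, 2, 3, 4] gives [2, 2, 2, 2]; set D = diag(2, 2, 2, 2) and form L = D - A. Computing the eigenvalues of L and sorting gives [0, 2, 2, 4]. The Fiedler value lambda_2 = 2 is strictly positive, so the graph is connected. The eigenvalues sum to 8, which equals trace(L) = 2|E|.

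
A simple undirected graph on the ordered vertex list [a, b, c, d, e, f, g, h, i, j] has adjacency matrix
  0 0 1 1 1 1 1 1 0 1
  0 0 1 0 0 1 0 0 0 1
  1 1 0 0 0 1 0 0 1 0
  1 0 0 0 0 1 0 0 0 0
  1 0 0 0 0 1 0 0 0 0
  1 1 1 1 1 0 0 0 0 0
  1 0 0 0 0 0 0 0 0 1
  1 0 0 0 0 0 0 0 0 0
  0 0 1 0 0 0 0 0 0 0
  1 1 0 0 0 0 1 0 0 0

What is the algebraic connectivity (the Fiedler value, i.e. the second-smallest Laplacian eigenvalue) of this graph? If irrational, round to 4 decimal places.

0.7294

Reading degrees in the order [a, b, c, d, e, f, g, h, i, j] gives [7, 3, 4, 2, 2, 5, 2, 1, 1, 3]; set D = diag(7, 3, 4, 2, 2, 5, 2, 1, 1, 3) and form L = D - A. The sorted Laplacian eigenvalues are [0, 0.7294, 1.0221, 1.3863, 2, 2.1793, 3.7005, 4.7255, 6.1042, 8.1527]; the algebraic connectivity is the second entry, 0.7294. There is one zero in the spectrum, matching the 1 component. By the matrix-tree theorem the graph has (1/10) * product of the nonzero eigenvalues = 392 spanning trees.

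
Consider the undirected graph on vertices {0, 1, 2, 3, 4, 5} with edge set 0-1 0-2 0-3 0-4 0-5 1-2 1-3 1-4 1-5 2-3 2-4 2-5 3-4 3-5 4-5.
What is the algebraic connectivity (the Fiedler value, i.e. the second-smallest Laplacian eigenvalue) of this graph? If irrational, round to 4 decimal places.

Each diagonal entry of L is the vertex degree and each off-diagonal entry is -1 where an edge is present, 0 otherwise; in the order [0, 1, 2, 3, 4, 5] the diagonal is [5, 5, 5, 5, 5, 5]. The smallest Laplacian eigenvalue is always 0. The next one, lambda_2 = 6, measures how hard the graph is to disconnect: larger values mean better connectivity. The largest eigenvalue, 6, is at most the vertex count 6.

6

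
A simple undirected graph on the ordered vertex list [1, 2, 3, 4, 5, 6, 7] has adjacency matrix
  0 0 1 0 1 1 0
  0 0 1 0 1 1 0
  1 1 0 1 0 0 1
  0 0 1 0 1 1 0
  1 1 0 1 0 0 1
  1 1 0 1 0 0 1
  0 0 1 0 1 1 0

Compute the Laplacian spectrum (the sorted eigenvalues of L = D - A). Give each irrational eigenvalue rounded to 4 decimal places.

[0, 3, 3, 3, 4, 4, 7]

Each diagonal entry of L is the vertex degree and each off-diagonal entry is -1 where an edge is present, 0 otherwise; in the order [1, 2, 3, 4, 5, 6, 7] the diagonal is [3, 3, 4, 3, 4, 4, 3]. The multiplicity of 0 as a Laplacian eigenvalue equals the number of connected components. By the matrix-tree theorem the graph has (1/7) * product of the nonzero eigenvalues = 432 spanning trees.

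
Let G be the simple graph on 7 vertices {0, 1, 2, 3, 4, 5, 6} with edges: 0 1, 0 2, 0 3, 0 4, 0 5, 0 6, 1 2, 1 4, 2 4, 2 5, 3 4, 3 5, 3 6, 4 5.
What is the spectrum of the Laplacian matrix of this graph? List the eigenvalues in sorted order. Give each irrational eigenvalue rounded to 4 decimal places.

Each diagonal entry of L is the vertex degree and each off-diagonal entry is -1 where an edge is present, 0 otherwise; in the order [0, 1, 2, 3, 4, 5, 6] the diagonal is [6, 3, 4, 4, 5, 4, 2]. Since every row of L sums to 0, the all-ones vector is in the kernel and 0 is an eigenvalue.

[0, 1.7312, 3.1353, 4.4659, 5.5494, 6.1183, 7]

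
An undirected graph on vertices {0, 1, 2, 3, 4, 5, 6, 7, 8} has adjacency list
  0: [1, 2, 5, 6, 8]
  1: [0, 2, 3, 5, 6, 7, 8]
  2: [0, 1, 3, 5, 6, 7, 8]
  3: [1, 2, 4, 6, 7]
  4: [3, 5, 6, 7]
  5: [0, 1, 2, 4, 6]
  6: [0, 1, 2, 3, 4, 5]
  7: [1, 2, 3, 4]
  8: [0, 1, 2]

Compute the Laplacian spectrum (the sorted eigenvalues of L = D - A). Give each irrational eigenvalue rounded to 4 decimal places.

With the vertex order [0, 1, 2, 3, 4, 5, 6, 7, 8], the degrees are [5, 7, 7, 5, 4, 5, 6, 4, 3], giving D = diag(5, 7, 7, 5, 4, 5, 6, 4, 3) and L = D - A. Diagonalising L (or applying a numerical eigensolver to the 9x9 matrix) gives the spectrum above. The single zero eigenvalue shows the graph is connected. By the matrix-tree theorem the graph has (1/9) * product of the nonzero eigenvalues = 74432 spanning trees. The eigenvalues sum to 46, which equals trace(L) = 2|E|.

[0, 2.3737, 3.7338, 4.6381, 5.3441, 6.2807, 7.1970, 8, 8.4326]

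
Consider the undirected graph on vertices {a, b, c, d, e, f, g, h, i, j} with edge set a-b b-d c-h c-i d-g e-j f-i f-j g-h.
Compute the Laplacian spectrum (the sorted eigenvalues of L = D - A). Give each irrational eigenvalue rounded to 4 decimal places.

With the vertex order [a, b, c, d, e, f, g, h, i, j], the degrees are [1, 2, 2, 2, 1, 2, 2, 2, 2, 2], giving D = diag(1, 2, 2, 2, 1, 2, 2, 2, 2, 2) and L = D - A. Since every row of L sums to 0, the all-ones vector is in the kernel and 0 is an eigenvalue. There is one zero in the spectrum, matching the 1 component.

[0, 0.0979, 0.3820, 0.8244, 1.3820, 2, 2.6180, 3.1756, 3.6180, 3.9021]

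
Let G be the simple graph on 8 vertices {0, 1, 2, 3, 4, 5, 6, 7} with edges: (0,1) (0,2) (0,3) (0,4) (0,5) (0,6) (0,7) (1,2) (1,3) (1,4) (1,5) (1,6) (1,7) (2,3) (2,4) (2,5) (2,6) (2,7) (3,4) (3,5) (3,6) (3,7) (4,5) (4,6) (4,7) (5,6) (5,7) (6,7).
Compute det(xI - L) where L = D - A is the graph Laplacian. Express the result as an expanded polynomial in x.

x^8 - 56x^7 + 1344x^6 - 17920x^5 + 143360x^4 - 688128x^3 + 1835008x^2 - 2097152x

With the vertex order [0, 1, 2, 3, 4, 5, 6, 7], the degrees are [7, 7, 7, 7, 7, 7, 7, 7], giving D = diag(7, 7, 7, 7, 7, 7, 7, 7) and L = D - A. L has integer entries, so p(x) = det(xI - L) has integer coefficients. Expanding the determinant yields x^8 - 56x^7 + 1344x^6 - 17920x^5 + 143360x^4 - 688128x^3 + 1835008x^2 - 2097152x. The constant term is 0 because L is singular (the all-ones vector lies in its kernel). There is one zero in the spectrum, matching the 1 component. The largest eigenvalue, 8, is at most the vertex count 8.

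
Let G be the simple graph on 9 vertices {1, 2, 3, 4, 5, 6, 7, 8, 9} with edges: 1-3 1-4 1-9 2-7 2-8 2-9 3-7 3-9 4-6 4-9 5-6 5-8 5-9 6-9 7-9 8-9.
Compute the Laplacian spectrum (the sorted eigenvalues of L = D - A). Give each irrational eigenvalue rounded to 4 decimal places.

[0, 1.5858, 1.5858, 3, 3, 4.4142, 4.4142, 5, 9]

Reading degrees in the order [1, 2, 3, 4, 5, 6, 7, 8, 9] gives [3, 3, 3, 3, 3, 3, 3, 3, 8]; set D = diag(3, 3, 3, 3, 3, 3, 3, 3, 8) and form L = D - A. The multiplicity of 0 as a Laplacian eigenvalue equals the number of connected components. The single zero eigenvalue shows the graph is connected. The eigenvalues sum to 32, which equals trace(L) = 2|E|.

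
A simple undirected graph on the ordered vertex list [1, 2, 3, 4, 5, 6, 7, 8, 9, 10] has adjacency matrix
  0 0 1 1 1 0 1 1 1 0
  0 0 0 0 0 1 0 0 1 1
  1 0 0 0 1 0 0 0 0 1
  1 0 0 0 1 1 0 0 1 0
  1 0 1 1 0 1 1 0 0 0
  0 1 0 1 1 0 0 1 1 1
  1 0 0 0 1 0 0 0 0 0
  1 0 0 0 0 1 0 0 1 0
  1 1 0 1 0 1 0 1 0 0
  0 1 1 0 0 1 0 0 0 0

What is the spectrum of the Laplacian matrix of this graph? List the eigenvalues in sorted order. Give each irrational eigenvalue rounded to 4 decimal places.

Each diagonal entry of L is the vertex degree and each off-diagonal entry is -1 where an edge is present, 0 otherwise; in the order [1, 2, 3, 4, 5, 6, 7, 8, 9, 10] the diagonal is [6, 3, 3, 4, 5, 6, 2, 3, 5, 3]. L is symmetric positive semidefinite, so every eigenvalue is real and nonnegative. The single zero eigenvalue shows the graph is connected.

[0, 1.4507, 2.0618, 2.6390, 3.3043, 4.2431, 5.4808, 6.3112, 6.6931, 7.8159]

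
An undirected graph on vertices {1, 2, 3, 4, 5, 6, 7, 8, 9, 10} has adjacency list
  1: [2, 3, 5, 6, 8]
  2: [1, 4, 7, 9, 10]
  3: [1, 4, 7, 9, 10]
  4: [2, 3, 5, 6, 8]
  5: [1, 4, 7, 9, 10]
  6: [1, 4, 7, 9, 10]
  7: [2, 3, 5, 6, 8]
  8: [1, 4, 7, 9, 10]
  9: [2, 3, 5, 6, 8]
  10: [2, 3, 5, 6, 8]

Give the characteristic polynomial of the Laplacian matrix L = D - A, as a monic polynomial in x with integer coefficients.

With the vertex order [1, 2, 3, 4, 5, 6, 7, 8, 9, 10], the degrees are [5, 5, 5, 5, 5, 5, 5, 5, 5, 5], giving D = diag(5, 5, 5, 5, 5, 5, 5, 5, 5, 5) and L = D - A. L has integer entries, so p(x) = det(xI - L) has integer coefficients. Expanding the determinant yields x^10 - 50x^9 + 1100x^8 - 14000x^7 + 113750x^6 - 612500x^5 + 2187500x^4 - 5000000x^3 + 6640625x^2 - 3906250x. The coefficient of x^9 equals -trace(L) = -50, matching the sum of degrees. The eigenvalues sum to 50, which equals trace(L) = 2|E|.

x^10 - 50x^9 + 1100x^8 - 14000x^7 + 113750x^6 - 612500x^5 + 2187500x^4 - 5000000x^3 + 6640625x^2 - 3906250x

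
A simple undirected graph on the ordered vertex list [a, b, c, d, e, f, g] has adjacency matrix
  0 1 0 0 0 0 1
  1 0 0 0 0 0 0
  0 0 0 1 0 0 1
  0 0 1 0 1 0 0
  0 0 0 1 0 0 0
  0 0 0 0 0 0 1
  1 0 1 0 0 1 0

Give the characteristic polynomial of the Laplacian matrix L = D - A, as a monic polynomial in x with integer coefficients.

Each diagonal entry of L is the vertex degree and each off-diagonal entry is -1 where an edge is present, 0 otherwise; in the order [a, b, c, d, e, f, g] the diagonal is [2, 1, 2, 2, 1, 1, 3]. Computing det(xI - L) by cofactor expansion (or equivalently via sum-over-permutations) gives x^7 - 12x^6 + 54x^5 - 114x^4 + 115x^3 - 50x^2 + 7x. The coefficient of x^6 equals -trace(L) = -12, matching the sum of degrees. The largest eigenvalue, 4.3342, is at most the vertex count 7. The eigenvalues sum to 12, which equals trace(L) = 2|E|.

x^7 - 12x^6 + 54x^5 - 114x^4 + 115x^3 - 50x^2 + 7x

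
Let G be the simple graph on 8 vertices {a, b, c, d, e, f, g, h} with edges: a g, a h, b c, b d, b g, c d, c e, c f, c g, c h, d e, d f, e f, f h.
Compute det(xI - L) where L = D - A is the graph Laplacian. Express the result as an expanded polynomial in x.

With the vertex order [a, b, c, d, e, f, g, h], the degrees are [2, 3, 6, 4, 3, 4, 3, 3], giving D = diag(2, 3, 6, 4, 3, 4, 3, 3) and L = D - A. L has integer entries, so p(x) = det(xI - L) has integer coefficients. Expanding the determinant yields x^8 - 28x^7 + 324x^6 - 2002x^5 + 7103x^4 - 14388x^3 + 15298x^2 - 6536x. The constant term is 0 because L is singular (the all-ones vector lies in its kernel).

x^8 - 28x^7 + 324x^6 - 2002x^5 + 7103x^4 - 14388x^3 + 15298x^2 - 6536x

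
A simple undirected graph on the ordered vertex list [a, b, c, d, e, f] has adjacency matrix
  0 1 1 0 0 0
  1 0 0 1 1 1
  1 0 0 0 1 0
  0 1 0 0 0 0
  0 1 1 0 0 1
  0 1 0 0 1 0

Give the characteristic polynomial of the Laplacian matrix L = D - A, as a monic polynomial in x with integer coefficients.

x^6 - 14x^5 + 72x^4 - 168x^3 + 176x^2 - 66x

Reading degrees in the order [a, b, c, d, e, f] gives [2, 4, 2, 1, 3, 2]; set D = diag(2, 4, 2, 1, 3, 2) and form L = D - A. Computing det(xI - L) by cofactor expansion (or equivalently via sum-over-permutations) gives x^6 - 14x^5 + 72x^4 - 168x^3 + 176x^2 - 66x. Since p(0) = det(-L) = 0, x divides p(x). There is one zero in the spectrum, matching the 1 component. By the matrix-tree theorem the graph has (1/6) * product of the nonzero eigenvalues = 11 spanning trees.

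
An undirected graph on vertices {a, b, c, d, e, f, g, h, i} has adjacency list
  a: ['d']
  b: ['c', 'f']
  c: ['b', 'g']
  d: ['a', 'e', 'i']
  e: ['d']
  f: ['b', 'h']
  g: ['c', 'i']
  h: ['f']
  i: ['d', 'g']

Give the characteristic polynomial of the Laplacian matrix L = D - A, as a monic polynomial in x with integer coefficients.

x^9 - 16x^8 + 104x^7 - 354x^6 + 679x^5 - 736x^4 + 427x^3 - 114x^2 + 9x

Reading degrees in the order [a, b, c, d, e, f, g, h, i] gives [1, 2, 2, 3, 1, 2, 2, 1, 2]; set D = diag(1, 2, 2, 3, 1, 2, 2, 1, 2) and form L = D - A. L has integer entries, so p(x) = det(xI - L) has integer coefficients. Expanding the determinant yields x^9 - 16x^8 + 104x^7 - 354x^6 + 679x^5 - 736x^4 + 427x^3 - 114x^2 + 9x. Since p(0) = det(-L) = 0, x divides p(x).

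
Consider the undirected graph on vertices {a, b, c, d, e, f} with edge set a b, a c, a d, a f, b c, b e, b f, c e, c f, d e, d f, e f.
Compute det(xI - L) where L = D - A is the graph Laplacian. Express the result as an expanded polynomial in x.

With the vertex order [a, b, c, d, e, f], the degrees are [4, 4, 4, 3, 4, 5], giving D = diag(4, 4, 4, 3, 4, 5) and L = D - A. The eigenvalues of L are [0, 3, 4, 5, 6, 6]; the characteristic polynomial is the product of (x - lambda_i), which multiplies out to x^6 - 24x^5 + 227x^4 - 1056x^3 + 2412x^2 - 2160x. Since p(0) = det(-L) = 0, x divides p(x).

x^6 - 24x^5 + 227x^4 - 1056x^3 + 2412x^2 - 2160x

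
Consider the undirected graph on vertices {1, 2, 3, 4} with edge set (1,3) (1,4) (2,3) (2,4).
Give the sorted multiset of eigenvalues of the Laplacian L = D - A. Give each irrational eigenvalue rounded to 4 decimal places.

[0, 2, 2, 4]

Each diagonal entry of L is the vertex degree and each off-diagonal entry is -1 where an edge is present, 0 otherwise; in the order [1, 2, 3, 4] the diagonal is [2, 2, 2, 2]. Diagonalising L (or applying a numerical eigensolver to the 4x4 matrix) gives the spectrum above. The eigenvalues sum to 8, which equals trace(L) = 2|E|. By the matrix-tree theorem the graph has (1/4) * product of the nonzero eigenvalues = 4 spanning trees.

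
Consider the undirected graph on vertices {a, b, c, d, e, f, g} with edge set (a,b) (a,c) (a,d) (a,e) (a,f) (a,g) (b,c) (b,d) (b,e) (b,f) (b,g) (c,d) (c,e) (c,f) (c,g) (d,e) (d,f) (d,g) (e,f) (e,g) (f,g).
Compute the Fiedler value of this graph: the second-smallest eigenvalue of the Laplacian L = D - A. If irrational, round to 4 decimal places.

7

Each diagonal entry of L is the vertex degree and each off-diagonal entry is -1 where an edge is present, 0 otherwise; in the order [a, b, c, d, e, f, g] the diagonal is [6, 6, 6, 6, 6, 6, 6]. The sorted Laplacian eigenvalues are [0, 7, 7, 7, 7, 7, 7]; the algebraic connectivity is the second entry, 7. There is one zero in the spectrum, matching the 1 component. By the matrix-tree theorem the graph has (1/7) * product of the nonzero eigenvalues = 16807 spanning trees.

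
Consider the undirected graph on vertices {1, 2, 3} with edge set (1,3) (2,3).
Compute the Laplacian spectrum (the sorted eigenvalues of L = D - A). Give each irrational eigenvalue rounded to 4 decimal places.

With the vertex order [1, 2, 3], the degrees are [1, 1, 2], giving D = diag(1, 1, 2) and L = D - A. Since every row of L sums to 0, the all-ones vector is in the kernel and 0 is an eigenvalue. The largest eigenvalue, 3, is at most the vertex count 3.

[0, 1, 3]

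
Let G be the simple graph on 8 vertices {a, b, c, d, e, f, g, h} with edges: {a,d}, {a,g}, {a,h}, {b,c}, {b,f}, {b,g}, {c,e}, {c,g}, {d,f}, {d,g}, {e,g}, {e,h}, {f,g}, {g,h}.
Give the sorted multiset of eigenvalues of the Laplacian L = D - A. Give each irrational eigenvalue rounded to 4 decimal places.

Each diagonal entry of L is the vertex degree and each off-diagonal entry is -1 where an edge is present, 0 otherwise; in the order [a, b, c, d, e, f, g, h] the diagonal is [3, 3, 3, 3, 3, 3, 7, 3]. Diagonalising L (or applying a numerical eigensolver to the 8x8 matrix) gives the spectrum above.

[0, 1.7530, 1.7530, 3.4450, 3.4450, 4.8019, 4.8019, 8]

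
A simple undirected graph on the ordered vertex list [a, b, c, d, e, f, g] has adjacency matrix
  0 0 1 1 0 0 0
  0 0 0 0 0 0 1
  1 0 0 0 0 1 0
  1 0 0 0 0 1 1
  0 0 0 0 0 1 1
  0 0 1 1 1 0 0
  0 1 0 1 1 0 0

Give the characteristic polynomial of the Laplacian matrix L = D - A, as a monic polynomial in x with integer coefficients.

Each diagonal entry of L is the vertex degree and each off-diagonal entry is -1 where an edge is present, 0 otherwise; in the order [a, b, c, d, e, f, g] the diagonal is [2, 1, 2, 3, 2, 3, 3]. Computing det(xI - L) by cofactor expansion (or equivalently via sum-over-permutations) gives x^7 - 16x^6 + 100x^5 - 310x^4 + 496x^3 - 380x^2 + 105x. The coefficient of x^6 equals -trace(L) = -16, matching the sum of degrees. There is one zero in the spectrum, matching the 1 component.

x^7 - 16x^6 + 100x^5 - 310x^4 + 496x^3 - 380x^2 + 105x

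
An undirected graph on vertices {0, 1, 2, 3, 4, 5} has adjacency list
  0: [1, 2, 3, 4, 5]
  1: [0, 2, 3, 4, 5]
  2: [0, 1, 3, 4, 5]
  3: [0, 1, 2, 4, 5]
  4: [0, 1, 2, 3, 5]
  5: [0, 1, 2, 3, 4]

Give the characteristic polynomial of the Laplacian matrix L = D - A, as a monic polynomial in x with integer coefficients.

Reading degrees in the order [0, 1, 2, 3, 4, 5] gives [5, 5, 5, 5, 5, 5]; set D = diag(5, 5, 5, 5, 5, 5) and form L = D - A. The eigenvalues of L are [0, 6, 6, 6, 6, 6]; the characteristic polynomial is the product of (x - lambda_i), which multiplies out to x^6 - 30x^5 + 360x^4 - 2160x^3 + 6480x^2 - 7776x. The coefficient of x^5 equals -trace(L) = -30, matching the sum of degrees. The eigenvalues sum to 30, which equals trace(L) = 2|E|.

x^6 - 30x^5 + 360x^4 - 2160x^3 + 6480x^2 - 7776x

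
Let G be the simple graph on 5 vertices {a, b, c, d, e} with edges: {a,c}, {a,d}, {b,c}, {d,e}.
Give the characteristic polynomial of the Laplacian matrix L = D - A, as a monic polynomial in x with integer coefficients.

With the vertex order [a, b, c, d, e], the degrees are [2, 1, 2, 2, 1], giving D = diag(2, 1, 2, 2, 1) and L = D - A. L has integer entries, so p(x) = det(xI - L) has integer coefficients. Expanding the determinant yields x^5 - 8x^4 + 21x^3 - 20x^2 + 5x. The constant term is 0 because L is singular (the all-ones vector lies in its kernel). There is one zero in the spectrum, matching the 1 component.

x^5 - 8x^4 + 21x^3 - 20x^2 + 5x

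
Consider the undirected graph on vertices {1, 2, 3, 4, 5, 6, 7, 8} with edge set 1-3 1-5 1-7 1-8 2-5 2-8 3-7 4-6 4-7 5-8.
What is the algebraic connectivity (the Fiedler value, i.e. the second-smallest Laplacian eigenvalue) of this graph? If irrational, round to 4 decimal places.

Each diagonal entry of L is the vertex degree and each off-diagonal entry is -1 where an edge is present, 0 otherwise; in the order [1, 2, 3, 4, 5, 6, 7, 8] the diagonal is [4, 2, 2, 2, 3, 1, 3, 3]. The sorted Laplacian eigenvalues are [0, 0.3187, 1, 2.3579, 3, 4, 4, 5.3234]; the algebraic connectivity is the second entry, 0.3187. By the matrix-tree theorem the graph has (1/8) * product of the nonzero eigenvalues = 24 spanning trees.

0.3187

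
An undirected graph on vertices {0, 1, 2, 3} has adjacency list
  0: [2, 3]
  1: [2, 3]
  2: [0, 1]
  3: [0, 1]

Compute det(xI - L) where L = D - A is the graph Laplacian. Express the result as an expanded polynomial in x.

x^4 - 8x^3 + 20x^2 - 16x

Reading degrees in the order [0, 1, 2, 3] gives [2, 2, 2, 2]; set D = diag(2, 2, 2, 2) and form L = D - A. The eigenvalues of L are [0, 2, 2, 4]; the characteristic polynomial is the product of (x - lambda_i), which multiplies out to x^4 - 8x^3 + 20x^2 - 16x. The constant term is 0 because L is singular (the all-ones vector lies in its kernel).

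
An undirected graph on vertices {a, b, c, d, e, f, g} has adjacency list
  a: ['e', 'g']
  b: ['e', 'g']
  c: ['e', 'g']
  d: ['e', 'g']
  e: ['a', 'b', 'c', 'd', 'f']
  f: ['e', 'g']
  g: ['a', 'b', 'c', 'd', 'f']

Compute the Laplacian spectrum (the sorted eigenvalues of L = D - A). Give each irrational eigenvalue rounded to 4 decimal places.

Reading degrees in the order [a, b, c, d, e, f, g] gives [2, 2, 2, 2, 5, 2, 5]; set D = diag(2, 2, 2, 2, 5, 2, 5) and form L = D - A. Diagonalising L (or applying a numerical eigensolver to the 7x7 matrix) gives the spectrum above. The single zero eigenvalue shows the graph is connected.

[0, 2, 2, 2, 2, 5, 7]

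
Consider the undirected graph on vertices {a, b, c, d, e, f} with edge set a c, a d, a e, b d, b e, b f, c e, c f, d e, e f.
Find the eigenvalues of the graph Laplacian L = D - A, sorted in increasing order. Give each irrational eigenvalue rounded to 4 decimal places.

Each diagonal entry of L is the vertex degree and each off-diagonal entry is -1 where an edge is present, 0 otherwise; in the order [a, b, c, d, e, f] the diagonal is [3, 3, 3, 3, 5, 3]. Since every row of L sums to 0, the all-ones vector is in the kernel and 0 is an eigenvalue. The single zero eigenvalue shows the graph is connected.

[0, 2.3820, 2.3820, 4.6180, 4.6180, 6]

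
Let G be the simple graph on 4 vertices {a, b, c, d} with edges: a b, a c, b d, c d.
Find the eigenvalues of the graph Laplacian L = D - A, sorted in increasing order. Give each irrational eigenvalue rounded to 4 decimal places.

[0, 2, 2, 4]

Each diagonal entry of L is the vertex degree and each off-diagonal entry is -1 where an edge is present, 0 otherwise; in the order [a, b, c, d] the diagonal is [2, 2, 2, 2]. The multiplicity of 0 as a Laplacian eigenvalue equals the number of connected components. The eigenvalues sum to 8, which equals trace(L) = 2|E|.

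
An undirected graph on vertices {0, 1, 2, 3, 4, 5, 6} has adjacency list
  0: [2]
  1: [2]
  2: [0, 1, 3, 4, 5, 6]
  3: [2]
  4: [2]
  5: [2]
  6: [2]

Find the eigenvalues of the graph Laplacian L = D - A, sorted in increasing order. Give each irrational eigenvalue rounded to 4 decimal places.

[0, 1, 1, 1, 1, 1, 7]

Each diagonal entry of L is the vertex degree and each off-diagonal entry is -1 where an edge is present, 0 otherwise; in the order [0, 1, 2, 3, 4, 5, 6] the diagonal is [1, 1, 6, 1, 1, 1, 1]. L is symmetric positive semidefinite, so every eigenvalue is real and nonnegative. The eigenvalues sum to 12, which equals trace(L) = 2|E|. There is one zero in the spectrum, matching the 1 component.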